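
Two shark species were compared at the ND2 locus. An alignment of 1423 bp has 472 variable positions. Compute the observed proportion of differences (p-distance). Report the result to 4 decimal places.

p = 472/1423 = 0.331693… ≈ 0.3317 (to 4 d.p.).

0.3317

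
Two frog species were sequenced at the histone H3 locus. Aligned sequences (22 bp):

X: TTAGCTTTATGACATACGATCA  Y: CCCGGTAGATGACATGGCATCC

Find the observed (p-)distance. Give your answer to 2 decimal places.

0.45

The sequences differ at 10 of 22 positions (sites 1, 2, 3, 5, 7, 8, 16, 17, 18, 22).
p = 10/22 = 0.454545… ≈ 0.45 (to 2 d.p.).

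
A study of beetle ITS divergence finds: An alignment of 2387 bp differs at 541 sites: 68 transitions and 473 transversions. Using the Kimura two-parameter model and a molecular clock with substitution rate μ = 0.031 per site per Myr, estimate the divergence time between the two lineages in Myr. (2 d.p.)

4.41

P = 68/2387 ≈ 0.028488 and Q = 473/2387 ≈ 0.198157.
Under the Kimura two-parameter model, d = −½ ln(1 − 2P − Q) − ¼ ln(1 − 2Q).
1 − 2P − Q = 0.744867, giving −½ ln(0.744867) = 0.147275.
1 − 2Q = 0.603686, giving −¼ ln(0.603686) = 0.126175.
d = 0.147275 + 0.126175 = 0.273450.
Under a molecular clock d = 2μt, so t = d/(2μ) = 0.273450 / (2 × 0.031) = 4.41 Myr.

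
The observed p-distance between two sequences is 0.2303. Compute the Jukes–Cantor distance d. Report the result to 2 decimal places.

d = −(3/4) ln(1 − 4p/3) = −0.75 ln(1 − 0.307067) = −0.75 ln(0.692933)
  = −0.75 × (-0.366822) = 0.275117 substitutions/site.

0.28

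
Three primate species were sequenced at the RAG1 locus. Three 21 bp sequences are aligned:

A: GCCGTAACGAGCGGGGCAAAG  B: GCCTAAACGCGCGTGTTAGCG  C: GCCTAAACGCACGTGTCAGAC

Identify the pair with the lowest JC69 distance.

B and C

A–B: 8/21 differ, p = 0.381, d = 0.532.
A–C: 8/21 differ, p = 0.381, d = 0.532.
B–C: 4/21 differ, p = 0.190, d = 0.220.
The smallest distance is between B and C.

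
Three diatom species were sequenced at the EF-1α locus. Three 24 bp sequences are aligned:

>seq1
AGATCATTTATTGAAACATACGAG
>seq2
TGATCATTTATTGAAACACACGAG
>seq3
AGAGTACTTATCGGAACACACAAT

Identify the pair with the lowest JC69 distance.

seq1 and seq2

seq1–seq2: 2/24 differ, p = 0.083, d = 0.088.
seq1–seq3: 8/24 differ, p = 0.333, d = 0.441.
seq2–seq3: 8/24 differ, p = 0.333, d = 0.441.
The smallest distance is between seq1 and seq2.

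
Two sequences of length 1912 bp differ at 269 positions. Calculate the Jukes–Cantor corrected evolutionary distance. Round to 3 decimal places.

0.156

p = 269/1912 ≈ 0.14069.
d = −(3/4) ln(1 − 4p/3) = −0.75 ln(1 − 0.187587) = −0.75 ln(0.812413)
  = −0.75 × (-0.207746) = 0.155810 substitutions/site.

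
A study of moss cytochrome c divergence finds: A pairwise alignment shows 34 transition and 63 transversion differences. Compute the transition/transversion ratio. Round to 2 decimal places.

0.54

R = 34/63 = 0.539682… ≈ 0.54 (to 2 d.p.).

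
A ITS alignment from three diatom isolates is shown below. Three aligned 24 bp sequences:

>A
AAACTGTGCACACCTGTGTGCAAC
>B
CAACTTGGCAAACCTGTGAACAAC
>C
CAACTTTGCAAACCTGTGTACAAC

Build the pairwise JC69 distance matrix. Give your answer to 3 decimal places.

d(A,B) = 0.304, d(A,C) = 0.188, d(B,C) = 0.088

A–B: 6/24 sites differ → p = 0.25, d = −0.75 ln(1 − 0.333333) = 0.304098 ≈ 0.304.
A–C: 4/24 sites differ → p ≈ 0.166667, d = −0.75 ln(1 − 0.222223) = 0.188487 ≈ 0.188.
B–C: 2/24 sites differ → p ≈ 0.083333, d = −0.75 ln(1 − 0.111111) = 0.088337 ≈ 0.088.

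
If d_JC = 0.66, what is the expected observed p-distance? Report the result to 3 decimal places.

0.439

p = (3/4)(1 − e^(−4d/3)) = 0.75 × (1 − e^(-0.88)) = 0.75 × (1 − 0.414783) = 0.438913.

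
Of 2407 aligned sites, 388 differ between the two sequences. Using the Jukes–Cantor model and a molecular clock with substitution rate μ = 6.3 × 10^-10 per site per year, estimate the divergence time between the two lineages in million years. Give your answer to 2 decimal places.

144.04

p = 388/2407 ≈ 0.161197.
d = −(3/4) ln(1 − 4p/3) = −0.75 ln(1 − 0.214929) = −0.75 ln(0.785071)
  = −0.75 × (-0.241981) = 0.181486 substitutions/site.
Under a molecular clock d = 2μt, so t = d/(2μ) = 0.181486 / (2 × 6.3 × 10^-10) = 144.04 million years.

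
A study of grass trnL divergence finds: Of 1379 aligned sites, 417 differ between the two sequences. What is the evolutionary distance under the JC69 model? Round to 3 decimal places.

p = 417/1379 ≈ 0.302393.
d = −(3/4) ln(1 − 4p/3) = −0.75 ln(1 − 0.403191) = −0.75 ln(0.596809)
  = −0.75 × (-0.516158) = 0.387119 substitutions/site.

0.387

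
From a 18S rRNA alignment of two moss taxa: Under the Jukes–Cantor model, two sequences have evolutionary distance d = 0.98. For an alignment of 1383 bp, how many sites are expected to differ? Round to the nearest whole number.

756

Invert JC69: p = (3/4)(1 − e^(−4d/3)) = 0.75 × (1 − e^(-1.306667)) = 0.75 × (1 − 0.270721) = 0.546959.
Expected differing sites = pL ≈ 0.546959 × 1383 = 756.444297 ≈ 756.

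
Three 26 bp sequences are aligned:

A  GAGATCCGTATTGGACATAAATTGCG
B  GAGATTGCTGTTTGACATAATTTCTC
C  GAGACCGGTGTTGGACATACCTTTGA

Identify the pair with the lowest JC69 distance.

A and C

A–B: 9/26 differ, p = 0.346, d = 0.464.
A–C: 8/26 differ, p = 0.308, d = 0.396.
B–C: 9/26 differ, p = 0.346, d = 0.464.
The smallest distance is between A and C.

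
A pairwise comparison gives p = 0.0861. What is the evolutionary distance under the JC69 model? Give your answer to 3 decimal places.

0.091

d = −(3/4) ln(1 − 4p/3) = −0.75 ln(1 − 0.1148) = −0.75 ln(0.8852)
  = −0.75 × (-0.121942) = 0.091457 substitutions/site.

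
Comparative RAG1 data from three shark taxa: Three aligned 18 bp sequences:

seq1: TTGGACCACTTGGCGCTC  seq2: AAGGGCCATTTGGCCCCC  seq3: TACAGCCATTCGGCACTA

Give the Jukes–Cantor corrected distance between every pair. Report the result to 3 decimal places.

seq1–seq2: 6/18 sites differ → p ≈ 0.333333, d = −0.75 ln(1 − 0.444444) = 0.440839 ≈ 0.441.
seq1–seq3: 8/18 sites differ → p ≈ 0.444444, d = −0.75 ln(1 − 0.592592) = 0.673455 ≈ 0.673.
seq2–seq3: 7/18 sites differ → p ≈ 0.388889, d = −0.75 ln(1 − 0.518519) = 0.548166 ≈ 0.548.

d(seq1,seq2) = 0.441, d(seq1,seq3) = 0.673, d(seq2,seq3) = 0.548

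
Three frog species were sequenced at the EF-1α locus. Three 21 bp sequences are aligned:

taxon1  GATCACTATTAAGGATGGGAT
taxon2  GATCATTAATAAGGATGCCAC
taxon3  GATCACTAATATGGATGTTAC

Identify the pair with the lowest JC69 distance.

taxon2 and taxon3

taxon1–taxon2: 5/21 differ, p = 0.238, d = 0.286.
taxon1–taxon3: 5/21 differ, p = 0.238, d = 0.286.
taxon2–taxon3: 4/21 differ, p = 0.190, d = 0.220.
The smallest distance is between taxon2 and taxon3.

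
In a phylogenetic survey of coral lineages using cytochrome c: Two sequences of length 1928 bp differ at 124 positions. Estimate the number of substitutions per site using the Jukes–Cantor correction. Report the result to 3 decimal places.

p = 124/1928 ≈ 0.064315.
d = −(3/4) ln(1 − 4p/3) = −0.75 ln(1 − 0.085753) = −0.75 ln(0.914247)
  = −0.75 × (-0.089655) = 0.067241 substitutions/site.

0.067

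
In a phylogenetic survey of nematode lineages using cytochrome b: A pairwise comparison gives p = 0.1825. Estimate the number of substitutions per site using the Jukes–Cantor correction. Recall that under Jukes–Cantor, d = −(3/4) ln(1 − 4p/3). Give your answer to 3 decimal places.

0.209

d = −(3/4) ln(1 − 4p/3) = −0.75 ln(1 − 0.243333) = −0.75 ln(0.756667)
  = −0.75 × (-0.278832) = 0.209124 substitutions/site.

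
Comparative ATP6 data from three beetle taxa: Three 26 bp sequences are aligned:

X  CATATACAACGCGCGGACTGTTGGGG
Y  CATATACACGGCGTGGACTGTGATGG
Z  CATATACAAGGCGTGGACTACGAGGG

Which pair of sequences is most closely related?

Y and Z

X–Y: 6/26 differ, p = 0.231, d = 0.276.
X–Z: 6/26 differ, p = 0.231, d = 0.276.
Y–Z: 4/26 differ, p = 0.154, d = 0.172.
The smallest distance is between Y and Z.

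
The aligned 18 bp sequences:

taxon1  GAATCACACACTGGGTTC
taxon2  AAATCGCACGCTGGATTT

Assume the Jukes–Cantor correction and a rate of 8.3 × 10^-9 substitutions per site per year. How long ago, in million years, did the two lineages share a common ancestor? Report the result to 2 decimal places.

The sequences differ at 5 of 18 sites (1, 6, 10, 15, 18), so p = 5/18 ≈ 0.277778.
d = −(3/4) ln(1 − 4p/3) = −0.75 ln(1 − 0.370371) = −0.75 ln(0.629629)
  = −0.75 × (-0.462625) = 0.346969 substitutions/site.
Under a molecular clock d = 2μt, so t = d/(2μ) = 0.346969 / (2 × 8.3 × 10^-9) = 20.90 million years.

20.90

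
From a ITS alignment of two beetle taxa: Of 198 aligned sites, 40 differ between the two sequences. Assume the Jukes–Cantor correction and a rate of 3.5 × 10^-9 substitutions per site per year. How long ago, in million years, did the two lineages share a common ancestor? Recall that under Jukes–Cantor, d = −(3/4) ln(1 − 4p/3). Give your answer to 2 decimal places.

p = 40/198 ≈ 0.20202.
d = −(3/4) ln(1 − 4p/3) = −0.75 ln(1 − 0.26936) = −0.75 ln(0.73064)
  = −0.75 × (-0.313834) = 0.235376 substitutions/site.
Under a molecular clock d = 2μt, so t = d/(2μ) = 0.235376 / (2 × 3.5 × 10^-9) = 33.63 million years.

33.63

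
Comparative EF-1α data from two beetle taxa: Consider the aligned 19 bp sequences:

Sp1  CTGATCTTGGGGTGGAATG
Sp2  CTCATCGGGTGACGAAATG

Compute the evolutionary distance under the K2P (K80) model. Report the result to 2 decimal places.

Of 19 sites, 3 differences are transitions and 4 are transversions, so P = 3/19 ≈ 0.157895 and Q = 4/19 ≈ 0.210526.
Under the Kimura two-parameter model, d = −½ ln(1 − 2P − Q) − ¼ ln(1 − 2Q).
1 − 2P − Q = 0.473684, giving −½ ln(0.473684) = 0.373607.
1 − 2Q = 0.578948, giving −¼ ln(0.578948) = 0.136636.
d = 0.373607 + 0.136636 = 0.510243.

0.51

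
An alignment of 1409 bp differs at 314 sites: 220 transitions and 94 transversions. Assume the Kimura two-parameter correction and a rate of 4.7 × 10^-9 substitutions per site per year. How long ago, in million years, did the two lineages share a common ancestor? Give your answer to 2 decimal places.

P = 220/1409 ≈ 0.156139 and Q = 94/1409 ≈ 0.066714.
Under the Kimura two-parameter model, d = −½ ln(1 − 2P − Q) − ¼ ln(1 − 2Q).
1 − 2P − Q = 0.621008, giving −½ ln(0.621008) = 0.238206.
1 − 2Q = 0.866572, giving −¼ ln(0.866572) = 0.035803.
d = 0.238206 + 0.035803 = 0.274009.
Under a molecular clock d = 2μt, so t = d/(2μ) = 0.274009 / (2 × 4.7 × 10^-9) = 29.15 million years.

29.15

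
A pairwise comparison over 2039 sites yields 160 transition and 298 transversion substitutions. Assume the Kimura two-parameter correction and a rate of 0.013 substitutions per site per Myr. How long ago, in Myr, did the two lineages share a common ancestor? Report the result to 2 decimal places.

P = 160/2039 ≈ 0.07847 and Q = 298/2039 ≈ 0.14615.
Under the Kimura two-parameter model, d = −½ ln(1 − 2P − Q) − ¼ ln(1 − 2Q).
1 − 2P − Q = 0.69691, giving −½ ln(0.69691) = 0.180550.
1 − 2Q = 0.7077, giving −¼ ln(0.7077) = 0.086434.
d = 0.180550 + 0.086434 = 0.266984.
Under a molecular clock d = 2μt, so t = d/(2μ) = 0.266984 / (2 × 0.013) = 10.27 Myr.

10.27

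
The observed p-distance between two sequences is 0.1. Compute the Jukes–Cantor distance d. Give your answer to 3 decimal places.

0.107

d = −(3/4) ln(1 − 4p/3) = −0.75 ln(1 − 0.133333) = −0.75 ln(0.866667)
  = −0.75 × (-0.143100) = 0.107325 substitutions/site.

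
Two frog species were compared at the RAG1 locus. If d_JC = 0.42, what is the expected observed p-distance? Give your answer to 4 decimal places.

p = (3/4)(1 − e^(−4d/3)) = 0.75 × (1 − e^(-0.56)) = 0.75 × (1 − 0.571209) = 0.321593.

0.3216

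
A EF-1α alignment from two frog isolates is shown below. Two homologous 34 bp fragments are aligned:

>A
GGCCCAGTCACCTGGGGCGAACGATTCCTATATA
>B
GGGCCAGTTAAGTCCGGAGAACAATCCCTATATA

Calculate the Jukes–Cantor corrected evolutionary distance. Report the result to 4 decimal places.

The sequences differ at 9 of 34 sites (3, 9, 11, 12, 14, 15, 18, 23, 26), so p = 9/34 ≈ 0.264706.
d = −(3/4) ln(1 − 4p/3) = −0.75 ln(1 − 0.352941) = −0.75 ln(0.647059)
  = −0.75 × (-0.435318) = 0.326489 substitutions/site.

0.3265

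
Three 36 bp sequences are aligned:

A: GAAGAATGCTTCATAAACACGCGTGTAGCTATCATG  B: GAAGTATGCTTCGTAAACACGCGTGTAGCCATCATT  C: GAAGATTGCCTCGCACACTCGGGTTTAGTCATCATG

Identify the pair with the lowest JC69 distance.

A and B

A–B: 4/36 differ, p = 0.111, d = 0.120.
A–C: 10/36 differ, p = 0.278, d = 0.347.
B–C: 10/36 differ, p = 0.278, d = 0.347.
The smallest distance is between A and B.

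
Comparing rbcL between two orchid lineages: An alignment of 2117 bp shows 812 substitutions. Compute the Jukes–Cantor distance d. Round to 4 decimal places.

0.5372

p = 812/2117 ≈ 0.383562.
d = −(3/4) ln(1 − 4p/3) = −0.75 ln(1 − 0.511416) = −0.75 ln(0.488584)
  = −0.75 × (-0.716244) = 0.537183 substitutions/site.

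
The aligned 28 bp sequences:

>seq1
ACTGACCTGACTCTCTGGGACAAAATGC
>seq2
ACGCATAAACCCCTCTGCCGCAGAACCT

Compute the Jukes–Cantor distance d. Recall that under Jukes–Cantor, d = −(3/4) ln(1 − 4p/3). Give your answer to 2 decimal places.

0.94

The sequences differ at 15 of 28 sites, so p = 15/28 ≈ 0.535714.
d = −(3/4) ln(1 − 4p/3) = −0.75 ln(1 − 0.714285) = −0.75 ln(0.285715)
  = −0.75 × (-1.252760) = 0.939570 substitutions/site.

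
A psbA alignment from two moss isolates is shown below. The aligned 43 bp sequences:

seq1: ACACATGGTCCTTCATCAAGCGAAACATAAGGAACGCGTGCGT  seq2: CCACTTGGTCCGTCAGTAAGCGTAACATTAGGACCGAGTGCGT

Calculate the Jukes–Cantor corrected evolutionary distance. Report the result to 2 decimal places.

0.25

The sequences differ at 9 of 43 sites (1, 5, 12, 16, 17, 23, 29, 34, 37), so p = 9/43 ≈ 0.209302.
d = −(3/4) ln(1 − 4p/3) = −0.75 ln(1 − 0.279069) = −0.75 ln(0.720931)
  = −0.75 × (-0.327212) = 0.245409 substitutions/site.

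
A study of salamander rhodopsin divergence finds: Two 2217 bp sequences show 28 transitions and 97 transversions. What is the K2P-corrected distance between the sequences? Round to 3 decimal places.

0.059

P = 28/2217 ≈ 0.01263 and Q = 97/2217 ≈ 0.043753.
Under the Kimura two-parameter model, d = −½ ln(1 − 2P − Q) − ¼ ln(1 − 2Q).
1 − 2P − Q = 0.930987, giving −½ ln(0.930987) = 0.035755.
1 − 2Q = 0.912494, giving −¼ ln(0.912494) = 0.022893.
d = 0.035755 + 0.022893 = 0.058648.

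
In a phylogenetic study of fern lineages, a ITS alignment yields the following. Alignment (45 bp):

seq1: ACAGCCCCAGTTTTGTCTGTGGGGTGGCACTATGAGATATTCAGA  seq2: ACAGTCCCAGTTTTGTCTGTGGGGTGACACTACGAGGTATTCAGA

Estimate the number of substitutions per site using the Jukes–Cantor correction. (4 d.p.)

0.0946

The sequences differ at 4 of 45 sites (5, 27, 33, 37), so p = 4/45 ≈ 0.088889.
d = −(3/4) ln(1 − 4p/3) = −0.75 ln(1 − 0.118519) = −0.75 ln(0.881481)
  = −0.75 × (-0.126152) = 0.094614 substitutions/site.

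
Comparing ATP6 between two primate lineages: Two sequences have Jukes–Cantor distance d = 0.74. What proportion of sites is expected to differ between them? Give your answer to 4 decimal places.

p = (3/4)(1 − e^(−4d/3)) = 0.75 × (1 − e^(-0.986667)) = 0.75 × (1 − 0.372817) = 0.470387.

0.4704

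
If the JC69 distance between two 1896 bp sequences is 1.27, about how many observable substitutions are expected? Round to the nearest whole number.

Invert JC69: p = (3/4)(1 − e^(−4d/3)) = 0.75 × (1 − e^(-1.693333)) = 0.75 × (1 − 0.183906) = 0.612071.
Expected differing sites = pL ≈ 0.612071 × 1896 = 1160.486616 ≈ 1160.

1160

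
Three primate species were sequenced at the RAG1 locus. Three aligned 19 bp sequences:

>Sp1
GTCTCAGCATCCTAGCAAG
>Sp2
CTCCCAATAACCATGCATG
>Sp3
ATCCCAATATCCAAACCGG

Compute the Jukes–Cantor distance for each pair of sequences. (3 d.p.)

d(Sp1,Sp2) = 0.618, d(Sp1,Sp3) = 0.618, d(Sp2,Sp3) = 0.410

Sp1–Sp2: 8/19 sites differ → p ≈ 0.421053, d = −0.75 ln(1 − 0.561404) = 0.618132 ≈ 0.618.
Sp1–Sp3: 8/19 sites differ → p ≈ 0.421053, d = −0.75 ln(1 − 0.561404) = 0.618132 ≈ 0.618.
Sp2–Sp3: 6/19 sites differ → p ≈ 0.315789, d = −0.75 ln(1 − 0.421052) = 0.409907 ≈ 0.410.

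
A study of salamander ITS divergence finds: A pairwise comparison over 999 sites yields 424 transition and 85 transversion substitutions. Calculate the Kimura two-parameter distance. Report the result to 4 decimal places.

P = 424/999 ≈ 0.424424 and Q = 85/999 ≈ 0.085085.
Under the Kimura two-parameter model, d = −½ ln(1 − 2P − Q) − ¼ ln(1 − 2Q).
1 − 2P − Q = 0.066067, giving −½ ln(0.066067) = 1.358543.
1 − 2Q = 0.82983, giving −¼ ln(0.82983) = 0.046634.
d = 1.358543 + 0.046634 = 1.405177.

1.4052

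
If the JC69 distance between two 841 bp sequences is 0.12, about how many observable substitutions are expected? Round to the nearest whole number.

93

Invert JC69: p = (3/4)(1 − e^(−4d/3)) = 0.75 × (1 − e^(-0.16)) = 0.75 × (1 − 0.852144) = 0.110892.
Expected differing sites = pL ≈ 0.110892 × 841 = 93.260172 ≈ 93.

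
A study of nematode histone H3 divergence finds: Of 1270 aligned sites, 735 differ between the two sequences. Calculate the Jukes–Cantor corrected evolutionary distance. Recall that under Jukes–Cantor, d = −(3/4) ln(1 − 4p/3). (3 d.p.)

1.108

p = 735/1270 ≈ 0.57874.
d = −(3/4) ln(1 − 4p/3) = −0.75 ln(1 − 0.771653) = −0.75 ln(0.228347)
  = −0.75 × (-1.476889) = 1.107667 substitutions/site.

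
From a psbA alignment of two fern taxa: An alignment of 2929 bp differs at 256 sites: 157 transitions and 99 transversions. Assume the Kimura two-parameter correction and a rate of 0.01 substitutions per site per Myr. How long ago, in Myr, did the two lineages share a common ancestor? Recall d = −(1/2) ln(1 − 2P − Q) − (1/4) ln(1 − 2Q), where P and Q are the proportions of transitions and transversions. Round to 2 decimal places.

4.67

P = 157/2929 ≈ 0.053602 and Q = 99/2929 ≈ 0.0338.
Under the Kimura two-parameter model, d = −½ ln(1 − 2P − Q) − ¼ ln(1 − 2Q).
1 − 2P − Q = 0.858996, giving −½ ln(0.858996) = 0.075996.
1 − 2Q = 0.9324, giving −¼ ln(0.9324) = 0.017498.
d = 0.075996 + 0.017498 = 0.093494.
Under a molecular clock d = 2μt, so t = d/(2μ) = 0.093494 / (2 × 0.01) = 4.67 Myr.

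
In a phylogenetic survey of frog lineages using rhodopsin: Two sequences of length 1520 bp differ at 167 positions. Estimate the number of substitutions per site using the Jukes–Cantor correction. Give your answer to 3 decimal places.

p = 167/1520 ≈ 0.109868.
d = −(3/4) ln(1 − 4p/3) = −0.75 ln(1 − 0.146491) = −0.75 ln(0.853509)
  = −0.75 × (-0.158399) = 0.118799 substitutions/site.

0.119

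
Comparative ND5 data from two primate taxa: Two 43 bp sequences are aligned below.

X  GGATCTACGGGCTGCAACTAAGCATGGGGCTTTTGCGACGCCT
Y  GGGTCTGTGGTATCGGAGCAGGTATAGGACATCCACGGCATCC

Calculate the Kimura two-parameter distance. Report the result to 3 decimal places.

Of 43 sites, 16 differences are transitions and 6 are transversions, so P = 16/43 ≈ 0.372093 and Q = 6/43 ≈ 0.139535.
Under the Kimura two-parameter model, d = −½ ln(1 − 2P − Q) − ¼ ln(1 − 2Q).
1 − 2P − Q = 0.116279, giving −½ ln(0.116279) = 1.075881.
1 − 2Q = 0.72093, giving −¼ ln(0.72093) = 0.081803.
d = 1.075881 + 0.081803 = 1.157684.

1.158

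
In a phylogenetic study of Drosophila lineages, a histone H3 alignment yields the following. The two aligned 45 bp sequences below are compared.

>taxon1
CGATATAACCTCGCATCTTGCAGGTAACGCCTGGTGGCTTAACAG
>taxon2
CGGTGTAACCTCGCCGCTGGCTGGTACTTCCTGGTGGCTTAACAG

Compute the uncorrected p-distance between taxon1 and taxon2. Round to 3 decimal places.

The sequences differ at 9 of 45 positions (sites 3, 5, 15, 16, 19, 22, 27, 28, 29).
p = 9/45 = 0.200.

0.200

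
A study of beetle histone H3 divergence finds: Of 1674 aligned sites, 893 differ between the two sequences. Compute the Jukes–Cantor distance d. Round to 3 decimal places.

p = 893/1674 ≈ 0.533453.
d = −(3/4) ln(1 − 4p/3) = −0.75 ln(1 − 0.711271) = −0.75 ln(0.288729)
  = −0.75 × (-1.242267) = 0.931700 substitutions/site.

0.932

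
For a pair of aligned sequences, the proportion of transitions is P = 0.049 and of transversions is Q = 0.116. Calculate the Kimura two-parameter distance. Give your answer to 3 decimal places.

0.186

Under the Kimura two-parameter model, d = −½ ln(1 − 2P − Q) − ¼ ln(1 − 2Q).
1 − 2P − Q = 0.786, giving −½ ln(0.786) = 0.120399.
1 − 2Q = 0.768, giving −¼ ln(0.768) = 0.065991.
d = 0.120399 + 0.065991 = 0.186390.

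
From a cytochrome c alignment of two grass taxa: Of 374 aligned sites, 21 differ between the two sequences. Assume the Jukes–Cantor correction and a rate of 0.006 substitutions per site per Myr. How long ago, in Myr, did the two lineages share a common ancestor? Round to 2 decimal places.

4.86

p = 21/374 ≈ 0.05615.
d = −(3/4) ln(1 − 4p/3) = −0.75 ln(1 − 0.074867) = −0.75 ln(0.925133)
  = −0.75 × (-0.077818) = 0.058364 substitutions/site.
Under a molecular clock d = 2μt, so t = d/(2μ) = 0.058364 / (2 × 0.006) = 4.86 Myr.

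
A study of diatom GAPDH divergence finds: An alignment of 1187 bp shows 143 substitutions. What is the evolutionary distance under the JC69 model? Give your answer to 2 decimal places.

0.13

p = 143/1187 ≈ 0.120472.
d = −(3/4) ln(1 − 4p/3) = −0.75 ln(1 − 0.160629) = −0.75 ln(0.839371)
  = −0.75 × (-0.175102) = 0.131327 substitutions/site.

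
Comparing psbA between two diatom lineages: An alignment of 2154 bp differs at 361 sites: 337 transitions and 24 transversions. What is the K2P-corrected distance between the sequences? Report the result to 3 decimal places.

P = 337/2154 ≈ 0.156453 and Q = 24/2154 ≈ 0.011142.
Under the Kimura two-parameter model, d = −½ ln(1 − 2P − Q) − ¼ ln(1 − 2Q).
1 − 2P − Q = 0.675952, giving −½ ln(0.675952) = 0.195817.
1 − 2Q = 0.977716, giving −¼ ln(0.977716) = 0.005634.
d = 0.195817 + 0.005634 = 0.201451.

0.201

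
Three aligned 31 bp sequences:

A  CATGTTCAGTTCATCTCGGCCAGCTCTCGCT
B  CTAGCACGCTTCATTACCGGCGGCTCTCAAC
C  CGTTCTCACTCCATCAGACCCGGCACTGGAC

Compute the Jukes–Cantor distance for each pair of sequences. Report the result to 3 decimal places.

A–B: 14/31 sites differ → p ≈ 0.451613, d = −0.75 ln(1 − 0.602151) = 0.691262 ≈ 0.691.
A–C: 14/31 sites differ → p ≈ 0.451613, d = −0.75 ln(1 − 0.602151) = 0.691262 ≈ 0.691.
B–C: 14/31 sites differ → p ≈ 0.451613, d = −0.75 ln(1 − 0.602151) = 0.691262 ≈ 0.691.

d(A,B) = 0.691, d(A,C) = 0.691, d(B,C) = 0.691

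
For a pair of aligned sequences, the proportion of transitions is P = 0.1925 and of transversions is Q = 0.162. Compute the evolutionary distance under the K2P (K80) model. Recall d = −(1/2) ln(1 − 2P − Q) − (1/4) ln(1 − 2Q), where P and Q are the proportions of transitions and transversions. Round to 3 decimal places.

Under the Kimura two-parameter model, d = −½ ln(1 − 2P − Q) − ¼ ln(1 − 2Q).
1 − 2P − Q = 0.453, giving −½ ln(0.453) = 0.395932.
1 − 2Q = 0.676, giving −¼ ln(0.676) = 0.097891.
d = 0.395932 + 0.097891 = 0.493823.

0.494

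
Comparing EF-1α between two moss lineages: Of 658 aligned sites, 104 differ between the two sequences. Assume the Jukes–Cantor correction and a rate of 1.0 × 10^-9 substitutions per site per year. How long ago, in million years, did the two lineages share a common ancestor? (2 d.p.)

p = 104/658 ≈ 0.158055.
d = −(3/4) ln(1 − 4p/3) = −0.75 ln(1 − 0.21074) = −0.75 ln(0.78926)
  = −0.75 × (-0.236659) = 0.177494 substitutions/site.
Under a molecular clock d = 2μt, so t = d/(2μ) = 0.177494 / (2 × 1.0 × 10^-9) = 88.75 million years.

88.75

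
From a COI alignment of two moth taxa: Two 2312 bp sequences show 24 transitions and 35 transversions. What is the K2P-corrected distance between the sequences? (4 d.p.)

0.0260

P = 24/2312 ≈ 0.010381 and Q = 35/2312 ≈ 0.015138.
Under the Kimura two-parameter model, d = −½ ln(1 − 2P − Q) − ¼ ln(1 − 2Q).
1 − 2P − Q = 0.9641, giving −½ ln(0.9641) = 0.018280.
1 − 2Q = 0.969724, giving −¼ ln(0.969724) = 0.007686.
d = 0.018280 + 0.007686 = 0.025966.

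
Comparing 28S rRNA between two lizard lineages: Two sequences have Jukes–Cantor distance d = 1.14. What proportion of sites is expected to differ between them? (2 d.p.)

p = (3/4)(1 − e^(−4d/3)) = 0.75 × (1 − e^(-1.52)) = 0.75 × (1 − 0.218712) = 0.585966.

0.59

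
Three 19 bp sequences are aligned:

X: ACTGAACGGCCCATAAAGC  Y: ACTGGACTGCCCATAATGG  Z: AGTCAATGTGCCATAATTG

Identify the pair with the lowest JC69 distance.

X and Y

X–Y: 4/19 differ, p = 0.211, d = 0.247.
X–Z: 8/19 differ, p = 0.421, d = 0.618.
Y–Z: 8/19 differ, p = 0.421, d = 0.618.
The smallest distance is between X and Y.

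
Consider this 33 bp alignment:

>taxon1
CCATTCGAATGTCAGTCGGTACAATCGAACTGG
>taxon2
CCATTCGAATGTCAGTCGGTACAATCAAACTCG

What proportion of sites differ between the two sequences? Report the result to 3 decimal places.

0.061

The sequences differ at 2 of 33 positions (sites 27, 32).
p = 2/33 = 0.060606… ≈ 0.061 (to 3 d.p.).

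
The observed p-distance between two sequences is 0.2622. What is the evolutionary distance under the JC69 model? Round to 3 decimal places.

d = −(3/4) ln(1 − 4p/3) = −0.75 ln(1 − 0.3496) = −0.75 ln(0.6504)
  = −0.75 × (-0.430168) = 0.322626 substitutions/site.

0.323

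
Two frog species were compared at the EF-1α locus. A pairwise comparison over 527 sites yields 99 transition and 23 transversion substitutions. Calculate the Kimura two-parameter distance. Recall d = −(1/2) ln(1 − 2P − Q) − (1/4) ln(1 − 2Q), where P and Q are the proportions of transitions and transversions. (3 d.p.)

P = 99/527 ≈ 0.187856 and Q = 23/527 ≈ 0.043643.
Under the Kimura two-parameter model, d = −½ ln(1 − 2P − Q) − ¼ ln(1 − 2Q).
1 − 2P − Q = 0.580645, giving −½ ln(0.580645) = 0.271808.
1 − 2Q = 0.912714, giving −¼ ln(0.912714) = 0.022833.
d = 0.271808 + 0.022833 = 0.294641.

0.295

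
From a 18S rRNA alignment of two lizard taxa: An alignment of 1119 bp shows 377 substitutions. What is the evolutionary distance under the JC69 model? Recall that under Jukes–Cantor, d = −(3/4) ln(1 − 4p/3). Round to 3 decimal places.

0.447

p = 377/1119 ≈ 0.336908.
d = −(3/4) ln(1 − 4p/3) = −0.75 ln(1 − 0.449211) = −0.75 ln(0.550789)
  = −0.75 × (-0.596403) = 0.447302 substitutions/site.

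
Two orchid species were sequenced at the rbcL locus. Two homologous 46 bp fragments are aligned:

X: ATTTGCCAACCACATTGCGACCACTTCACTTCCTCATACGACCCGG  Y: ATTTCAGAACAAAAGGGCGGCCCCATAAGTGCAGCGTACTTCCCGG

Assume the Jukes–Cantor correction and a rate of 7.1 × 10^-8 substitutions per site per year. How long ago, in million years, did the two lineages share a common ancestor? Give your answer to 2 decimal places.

The sequences differ at 18 of 46 sites, so p = 18/46 ≈ 0.391304.
d = −(3/4) ln(1 − 4p/3) = −0.75 ln(1 − 0.521739) = −0.75 ln(0.478261)
  = −0.75 × (-0.737599) = 0.553199 substitutions/site.
Under a molecular clock d = 2μt, so t = d/(2μ) = 0.553199 / (2 × 7.1 × 10^-8) = 3.90 million years.

3.90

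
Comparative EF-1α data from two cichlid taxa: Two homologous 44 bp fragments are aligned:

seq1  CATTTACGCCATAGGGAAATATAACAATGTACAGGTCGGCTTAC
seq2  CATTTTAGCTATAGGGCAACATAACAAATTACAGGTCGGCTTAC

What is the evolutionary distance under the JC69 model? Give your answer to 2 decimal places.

The sequences differ at 7 of 44 sites (6, 7, 10, 17, 20, 28, 29), so p = 7/44 ≈ 0.159091.
d = −(3/4) ln(1 − 4p/3) = −0.75 ln(1 − 0.212121) = −0.75 ln(0.787879)
  = −0.75 × (-0.238411) = 0.178808 substitutions/site.

0.18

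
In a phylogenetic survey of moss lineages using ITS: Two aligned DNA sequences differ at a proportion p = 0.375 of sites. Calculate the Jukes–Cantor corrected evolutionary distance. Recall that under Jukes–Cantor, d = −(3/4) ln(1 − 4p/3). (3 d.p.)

d = −(3/4) ln(1 − 4p/3) = −0.75 ln(1 − 0.5) = −0.75 ln(0.5)
  = −0.75 × (-0.693147) = 0.519860 substitutions/site.

0.520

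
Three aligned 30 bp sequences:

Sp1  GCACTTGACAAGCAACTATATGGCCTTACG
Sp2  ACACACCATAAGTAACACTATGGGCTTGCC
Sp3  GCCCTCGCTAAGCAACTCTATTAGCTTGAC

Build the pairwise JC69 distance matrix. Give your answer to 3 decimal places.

Sp1–Sp2: 11/30 sites differ → p ≈ 0.366667, d = −0.75 ln(1 − 0.488889) = 0.503376 ≈ 0.503.
Sp1–Sp3: 11/30 sites differ → p ≈ 0.366667, d = −0.75 ln(1 − 0.488889) = 0.503376 ≈ 0.503.
Sp2–Sp3: 10/30 sites differ → p ≈ 0.333333, d = −0.75 ln(1 − 0.444444) = 0.440839 ≈ 0.441.

d(Sp1,Sp2) = 0.503, d(Sp1,Sp3) = 0.503, d(Sp2,Sp3) = 0.441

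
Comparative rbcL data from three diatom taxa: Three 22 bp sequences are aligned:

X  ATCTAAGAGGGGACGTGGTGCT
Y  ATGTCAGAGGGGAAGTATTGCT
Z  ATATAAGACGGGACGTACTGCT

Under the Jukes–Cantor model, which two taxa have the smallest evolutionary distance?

X and Z

X–Y: 5/22 differ, p = 0.227, d = 0.271.
X–Z: 4/22 differ, p = 0.182, d = 0.208.
Y–Z: 5/22 differ, p = 0.227, d = 0.271.
The smallest distance is between X and Z.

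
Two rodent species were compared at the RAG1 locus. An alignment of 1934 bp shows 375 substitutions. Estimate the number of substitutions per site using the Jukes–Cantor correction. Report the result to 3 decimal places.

p = 375/1934 ≈ 0.193899.
d = −(3/4) ln(1 − 4p/3) = −0.75 ln(1 − 0.258532) = −0.75 ln(0.741468)
  = −0.75 × (-0.299123) = 0.224342 substitutions/site.

0.224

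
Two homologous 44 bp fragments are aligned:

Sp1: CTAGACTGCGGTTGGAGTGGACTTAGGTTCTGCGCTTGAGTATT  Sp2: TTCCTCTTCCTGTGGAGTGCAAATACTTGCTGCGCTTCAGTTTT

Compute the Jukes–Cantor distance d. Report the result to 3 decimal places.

0.497

The sequences differ at 16 of 44 sites, so p = 16/44 ≈ 0.363636.
d = −(3/4) ln(1 − 4p/3) = −0.75 ln(1 − 0.484848) = −0.75 ln(0.515152)
  = −0.75 × (-0.663293) = 0.497470 substitutions/site.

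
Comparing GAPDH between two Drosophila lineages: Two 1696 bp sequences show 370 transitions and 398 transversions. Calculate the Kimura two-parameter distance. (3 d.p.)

P = 370/1696 ≈ 0.21816 and Q = 398/1696 ≈ 0.23467.
Under the Kimura two-parameter model, d = −½ ln(1 − 2P − Q) − ¼ ln(1 − 2Q).
1 − 2P − Q = 0.32901, giving −½ ln(0.32901) = 0.555834.
1 − 2Q = 0.53066, giving −¼ ln(0.53066) = 0.158408.
d = 0.555834 + 0.158408 = 0.714242.

0.714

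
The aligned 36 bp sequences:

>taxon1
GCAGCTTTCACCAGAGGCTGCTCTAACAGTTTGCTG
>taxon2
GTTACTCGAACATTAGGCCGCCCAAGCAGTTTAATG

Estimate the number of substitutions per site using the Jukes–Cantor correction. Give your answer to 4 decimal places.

The sequences differ at 15 of 36 sites, so p = 15/36 ≈ 0.416667.
d = −(3/4) ln(1 − 4p/3) = −0.75 ln(1 − 0.555556) = −0.75 ln(0.444444)
  = −0.75 × (-0.810931) = 0.608198 substitutions/site.

0.6082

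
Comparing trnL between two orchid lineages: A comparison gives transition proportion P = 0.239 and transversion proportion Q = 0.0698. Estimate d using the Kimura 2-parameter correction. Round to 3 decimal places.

Under the Kimura two-parameter model, d = −½ ln(1 − 2P − Q) − ¼ ln(1 − 2Q).
1 − 2P − Q = 0.4522, giving −½ ln(0.4522) = 0.396815.
1 − 2Q = 0.8604, giving −¼ ln(0.8604) = 0.037589.
d = 0.396815 + 0.037589 = 0.434404.

0.434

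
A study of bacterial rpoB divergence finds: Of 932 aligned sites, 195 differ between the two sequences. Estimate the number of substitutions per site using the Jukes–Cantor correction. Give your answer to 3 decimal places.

0.245

p = 195/932 ≈ 0.209227.
d = −(3/4) ln(1 − 4p/3) = −0.75 ln(1 − 0.278969) = −0.75 ln(0.721031)
  = −0.75 × (-0.327073) = 0.245305 substitutions/site.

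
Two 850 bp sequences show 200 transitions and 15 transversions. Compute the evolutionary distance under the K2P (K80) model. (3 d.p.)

0.344

P = 200/850 ≈ 0.235294 and Q = 15/850 ≈ 0.017647.
Under the Kimura two-parameter model, d = −½ ln(1 − 2P − Q) − ¼ ln(1 − 2Q).
1 − 2P − Q = 0.511765, giving −½ ln(0.511765) = 0.334945.
1 − 2Q = 0.964706, giving −¼ ln(0.964706) = 0.008983.
d = 0.334945 + 0.008983 = 0.343928.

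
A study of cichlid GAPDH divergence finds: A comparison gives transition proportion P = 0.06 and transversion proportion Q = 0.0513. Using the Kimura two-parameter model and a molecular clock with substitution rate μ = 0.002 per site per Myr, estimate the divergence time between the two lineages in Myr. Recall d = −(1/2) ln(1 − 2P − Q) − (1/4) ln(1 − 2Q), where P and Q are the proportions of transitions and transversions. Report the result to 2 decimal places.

Under the Kimura two-parameter model, d = −½ ln(1 − 2P − Q) − ¼ ln(1 − 2Q).
1 − 2P − Q = 0.8287, giving −½ ln(0.8287) = 0.093949.
1 − 2Q = 0.8974, giving −¼ ln(0.8974) = 0.027063.
d = 0.093949 + 0.027063 = 0.121012.
Under a molecular clock d = 2μt, so t = d/(2μ) = 0.121012 / (2 × 0.002) = 30.25 Myr.

30.25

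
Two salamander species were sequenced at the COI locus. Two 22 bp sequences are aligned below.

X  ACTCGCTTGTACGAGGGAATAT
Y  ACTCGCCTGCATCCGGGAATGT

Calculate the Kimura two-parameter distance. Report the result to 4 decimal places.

Of 22 sites, 4 differences are transitions and 2 are transversions, so P = 4/22 ≈ 0.181818 and Q = 2/22 ≈ 0.090909.
Under the Kimura two-parameter model, d = −½ ln(1 − 2P − Q) − ¼ ln(1 − 2Q).
1 − 2P − Q = 0.545455, giving −½ ln(0.545455) = 0.303067.
1 − 2Q = 0.818182, giving −¼ ln(0.818182) = 0.050168.
d = 0.303067 + 0.050168 = 0.353235.

0.3532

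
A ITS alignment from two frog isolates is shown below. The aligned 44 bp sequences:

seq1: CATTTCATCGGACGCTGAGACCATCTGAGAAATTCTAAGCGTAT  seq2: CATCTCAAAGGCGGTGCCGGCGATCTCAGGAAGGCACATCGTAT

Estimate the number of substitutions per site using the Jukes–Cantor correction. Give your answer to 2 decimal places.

The sequences differ at 18 of 44 sites, so p = 18/44 ≈ 0.409091.
d = −(3/4) ln(1 − 4p/3) = −0.75 ln(1 − 0.545455) = −0.75 ln(0.454545)
  = −0.75 × (-0.788458) = 0.591344 substitutions/site.

0.59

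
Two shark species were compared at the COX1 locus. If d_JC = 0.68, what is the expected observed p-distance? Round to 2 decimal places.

0.45

p = (3/4)(1 − e^(−4d/3)) = 0.75 × (1 − e^(-0.906667)) = 0.75 × (1 − 0.403868) = 0.447099.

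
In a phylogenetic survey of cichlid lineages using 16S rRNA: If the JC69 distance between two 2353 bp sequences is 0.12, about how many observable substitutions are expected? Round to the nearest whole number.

Invert JC69: p = (3/4)(1 − e^(−4d/3)) = 0.75 × (1 − e^(-0.16)) = 0.75 × (1 − 0.852144) = 0.110892.
Expected differing sites = pL ≈ 0.110892 × 2353 = 260.928876 ≈ 261.

261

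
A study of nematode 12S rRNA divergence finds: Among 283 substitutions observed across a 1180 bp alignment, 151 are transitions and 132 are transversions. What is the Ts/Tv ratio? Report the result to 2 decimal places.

R = 151/132 = 1.143939… ≈ 1.14 (to 2 d.p.).

1.14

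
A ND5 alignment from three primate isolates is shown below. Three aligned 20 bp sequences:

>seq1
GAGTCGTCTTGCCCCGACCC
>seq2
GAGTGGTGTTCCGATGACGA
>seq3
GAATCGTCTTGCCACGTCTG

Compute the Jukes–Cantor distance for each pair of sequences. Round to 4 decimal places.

d(seq1,seq2) = 0.5716, d(seq1,seq3) = 0.3041, d(seq2,seq3) = 0.6872

seq1–seq2: 8/20 sites differ → p = 0.4, d = −0.75 ln(1 − 0.533333) = 0.571605 ≈ 0.5716.
seq1–seq3: 5/20 sites differ → p = 0.25, d = −0.75 ln(1 − 0.333333) = 0.304098 ≈ 0.3041.
seq2–seq3: 9/20 sites differ → p = 0.45, d = −0.75 ln(1 − 0.6) = 0.687218 ≈ 0.6872.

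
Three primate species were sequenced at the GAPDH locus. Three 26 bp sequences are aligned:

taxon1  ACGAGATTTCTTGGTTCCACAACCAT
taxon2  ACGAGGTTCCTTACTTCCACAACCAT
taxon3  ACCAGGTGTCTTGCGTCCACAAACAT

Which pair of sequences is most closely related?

taxon1–taxon2: 4/26 differ, p = 0.154, d = 0.172.
taxon1–taxon3: 6/26 differ, p = 0.231, d = 0.276.
taxon2–taxon3: 6/26 differ, p = 0.231, d = 0.276.
The smallest distance is between taxon1 and taxon2.

taxon1 and taxon2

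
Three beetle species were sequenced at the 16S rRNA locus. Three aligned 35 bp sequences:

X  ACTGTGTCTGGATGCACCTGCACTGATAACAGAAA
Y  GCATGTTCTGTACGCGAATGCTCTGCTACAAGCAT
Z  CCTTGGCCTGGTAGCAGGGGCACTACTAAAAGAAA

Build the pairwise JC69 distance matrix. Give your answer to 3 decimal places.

d(X,Y) = 0.705, d(X,Z) = 0.458, d(Y,Z) = 0.705

X–Y: 16/35 sites differ → p ≈ 0.457143, d = −0.75 ln(1 − 0.609524) = 0.705292 ≈ 0.705.
X–Z: 12/35 sites differ → p ≈ 0.342857, d = −0.75 ln(1 − 0.457143) = 0.458182 ≈ 0.458.
Y–Z: 16/35 sites differ → p ≈ 0.457143, d = −0.75 ln(1 − 0.609524) = 0.705292 ≈ 0.705.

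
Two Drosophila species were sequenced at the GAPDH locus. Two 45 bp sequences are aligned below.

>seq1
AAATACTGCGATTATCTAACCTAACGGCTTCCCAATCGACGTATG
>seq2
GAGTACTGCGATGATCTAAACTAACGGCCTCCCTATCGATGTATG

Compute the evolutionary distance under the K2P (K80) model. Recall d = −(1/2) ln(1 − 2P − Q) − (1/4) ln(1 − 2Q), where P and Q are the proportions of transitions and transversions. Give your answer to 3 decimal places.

Of 45 sites, 4 differences are transitions and 3 are transversions, so P = 4/45 ≈ 0.088889 and Q = 3/45 ≈ 0.066667.
Under the Kimura two-parameter model, d = −½ ln(1 − 2P − Q) − ¼ ln(1 − 2Q).
1 − 2P − Q = 0.755555, giving −½ ln(0.755555) = 0.140151.
1 − 2Q = 0.866666, giving −¼ ln(0.866666) = 0.035775.
d = 0.140151 + 0.035775 = 0.175926.

0.176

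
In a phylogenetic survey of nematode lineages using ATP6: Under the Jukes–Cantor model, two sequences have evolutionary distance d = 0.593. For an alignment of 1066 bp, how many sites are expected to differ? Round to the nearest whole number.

Invert JC69: p = (3/4)(1 − e^(−4d/3)) = 0.75 × (1 − e^(-0.790667)) = 0.75 × (1 − 0.453542) = 0.409844.
Expected differing sites = pL ≈ 0.409844 × 1066 = 436.893704 ≈ 437.

437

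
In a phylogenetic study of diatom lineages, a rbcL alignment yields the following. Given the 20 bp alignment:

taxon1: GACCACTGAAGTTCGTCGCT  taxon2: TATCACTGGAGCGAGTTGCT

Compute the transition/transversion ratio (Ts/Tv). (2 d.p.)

1.33

Transitions are A↔G and C↔T; transversions are all other mismatches.
Transitions: 4. Transversions: 3.
R = 4/3 = 1.333333… ≈ 1.33 (to 2 d.p.).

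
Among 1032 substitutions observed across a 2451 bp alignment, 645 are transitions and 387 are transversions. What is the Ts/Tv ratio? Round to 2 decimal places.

1.67

R = 645/387 = 1.666666… ≈ 1.67 (to 2 d.p.).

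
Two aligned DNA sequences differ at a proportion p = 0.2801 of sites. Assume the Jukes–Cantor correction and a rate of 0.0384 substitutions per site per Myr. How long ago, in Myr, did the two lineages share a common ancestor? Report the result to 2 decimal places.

4.57

d = −(3/4) ln(1 − 4p/3) = −0.75 ln(1 − 0.373467) = −0.75 ln(0.626533)
  = −0.75 × (-0.467554) = 0.350666 substitutions/site.
Under a molecular clock d = 2μt, so t = d/(2μ) = 0.350666 / (2 × 0.0384) = 4.57 Myr.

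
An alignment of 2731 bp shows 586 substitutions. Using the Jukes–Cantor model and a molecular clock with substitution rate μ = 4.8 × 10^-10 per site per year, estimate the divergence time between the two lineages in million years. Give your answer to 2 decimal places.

p = 586/2731 ≈ 0.214573.
d = −(3/4) ln(1 − 4p/3) = −0.75 ln(1 − 0.286097) = −0.75 ln(0.713903)
  = −0.75 × (-0.337008) = 0.252756 substitutions/site.
Under a molecular clock d = 2μt, so t = d/(2μ) = 0.252756 / (2 × 4.8 × 10^-10) = 263.29 million years.

263.29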